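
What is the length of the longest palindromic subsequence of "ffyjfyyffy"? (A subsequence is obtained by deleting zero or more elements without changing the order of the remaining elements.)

One longest palindromic subsequence is ffyyyff (positions 1,2,3,6,7,8,9); it reads the same forward and backward, and the interval DP gives dp[1][10] = 7.

7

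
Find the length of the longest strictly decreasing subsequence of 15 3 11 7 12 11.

Scanning left to right, the best length ending at each element is: 15→1, 3→2, 11→2, 7→3, 12→2, 11→3.
So the longest decreasing subsequence has length 3, e.g. 15, 11, 7.

3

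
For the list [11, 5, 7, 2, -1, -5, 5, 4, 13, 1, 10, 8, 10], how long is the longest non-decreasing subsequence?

Let dp[i] be the longest non-decreasing subsequence ending at position i. Then dp = [1, 1, 2, 1, 1, 1, 2, 2, 3, 2, 3, 3, 4].
The maximum is 4; one witness is 5, 7, 10, 10 at positions 2,3,11,13.

4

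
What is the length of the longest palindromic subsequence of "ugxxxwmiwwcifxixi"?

8

Using dp[i][j] = 2 + dp[i+1][j−1] if the ends match, else max(dp[i+1][j], dp[i][j−1]):
dp[1][17] = 8. A witness is xxiwwixx at positions 4,5,8,9,10,12,14,16.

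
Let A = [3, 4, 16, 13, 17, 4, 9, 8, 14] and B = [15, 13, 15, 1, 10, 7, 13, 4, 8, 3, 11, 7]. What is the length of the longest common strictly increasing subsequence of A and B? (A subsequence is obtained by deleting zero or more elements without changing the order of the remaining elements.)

For each value that appears in both, track the longest common increasing run ending there.
The best achievable length is 2; one witness is 4, 8 (A-positions 2,8, B-positions 8,9).

2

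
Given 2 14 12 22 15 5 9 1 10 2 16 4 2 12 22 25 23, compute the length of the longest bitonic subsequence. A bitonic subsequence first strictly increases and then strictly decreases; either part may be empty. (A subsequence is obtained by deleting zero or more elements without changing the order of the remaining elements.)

One longest bitonic subsequence is 2, 5, 9, 10, 16, 22, 25, 23 (positions 1,6,7,9,11,15,16,17): it rises to 25 then falls. Length 8 is optimal.

8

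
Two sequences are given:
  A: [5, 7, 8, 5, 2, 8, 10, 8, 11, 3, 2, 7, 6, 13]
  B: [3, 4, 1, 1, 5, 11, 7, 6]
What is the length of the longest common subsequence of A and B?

4

A longest common subsequence is 5, 11, 7, 6 (length 4); the LCS DP confirms no longer common subsequence exists.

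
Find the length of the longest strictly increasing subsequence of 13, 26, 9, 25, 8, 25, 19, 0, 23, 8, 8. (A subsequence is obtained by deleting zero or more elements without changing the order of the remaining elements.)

3

One longest increasing subsequence is 13, 19, 23 (positions 1,7,9), of length 3; no longer one exists.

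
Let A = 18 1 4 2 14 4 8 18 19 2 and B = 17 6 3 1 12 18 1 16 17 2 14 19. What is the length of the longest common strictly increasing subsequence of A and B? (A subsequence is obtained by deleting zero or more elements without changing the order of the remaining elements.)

A longest common strictly increasing subsequence is 1, 2, 14, 19 (length 4); it appears in order in both A and B, and no longer such subsequence exists.

4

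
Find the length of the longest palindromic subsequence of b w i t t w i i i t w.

Using dp[i][j] = 2 + dp[i+1][j−1] if the ends match, else max(dp[i+1][j], dp[i][j−1]):
dp[1][11] = 7. A witness is wtiiitw at positions 2,4,7,8,9,10,11.

7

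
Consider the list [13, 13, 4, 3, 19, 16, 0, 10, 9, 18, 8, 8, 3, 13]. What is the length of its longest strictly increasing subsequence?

One longest increasing subsequence is 13, 16, 18 (positions 1,6,10), of length 3; no longer one exists.

3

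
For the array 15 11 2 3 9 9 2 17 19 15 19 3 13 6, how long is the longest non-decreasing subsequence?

Scanning left to right, the best length ending at each element is: 15→1, 11→1, 2→1, 3→2, 9→3, 9→4, 2→2, 17→5, 19→6, 15→5, 19→7, 3→3, 13→5, 6→4.
So the longest non-decreasing subsequence has length 7, e.g. 2, 3, 9, 9, 17, 19, 19.

7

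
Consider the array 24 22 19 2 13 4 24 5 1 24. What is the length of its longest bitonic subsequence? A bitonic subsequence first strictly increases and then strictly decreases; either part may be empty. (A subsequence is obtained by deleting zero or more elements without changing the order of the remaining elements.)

One longest bitonic subsequence is 24, 22, 19, 13, 5, 1 (positions 1,2,3,5,8,9): it rises to 24 then falls. Length 6 is optimal.

6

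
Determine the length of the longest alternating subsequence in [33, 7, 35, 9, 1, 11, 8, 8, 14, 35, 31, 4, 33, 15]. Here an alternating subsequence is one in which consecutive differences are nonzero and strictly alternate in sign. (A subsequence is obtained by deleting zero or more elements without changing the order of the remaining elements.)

Track the best alternating length ending on an up-step vs a down-step at each position: up/down = 1/1, 1/2, 3/1, 3/4, 1/4, 5/4, 5/6, 5/6, 7/4, 7/1, 7/8, 5/8, 9/8, 9/10.
The maximum over both is 10; one such subsequence is 33, 7, 35, 9, 11, 8, 35, 31, 33, 15.

10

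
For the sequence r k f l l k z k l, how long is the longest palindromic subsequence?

5

Using dp[i][j] = 2 + dp[i+1][j−1] if the ends match, else max(dp[i+1][j], dp[i][j−1]):
dp[1][9] = 5. A witness is lkzkl at positions 4,6,7,8,9.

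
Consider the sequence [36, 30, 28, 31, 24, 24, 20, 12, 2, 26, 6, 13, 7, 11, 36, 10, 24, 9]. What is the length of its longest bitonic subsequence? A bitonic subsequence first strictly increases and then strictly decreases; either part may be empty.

9

One longest bitonic subsequence is 36, 30, 28, 24, 20, 13, 11, 10, 9 (positions 1,2,3,6,7,12,14,16,18): it rises to 36 then falls. Length 9 is optimal.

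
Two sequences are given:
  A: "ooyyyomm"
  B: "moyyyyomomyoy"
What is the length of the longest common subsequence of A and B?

7

Backtracking the LCS table gives one alignment: o (A1,B2) → y (A3,B4) → y (A4,B5) → y (A5,B6) → o (A6,B7) → m (A7,B8) → m (A8,B10).
So the longest common subsequence has length 7.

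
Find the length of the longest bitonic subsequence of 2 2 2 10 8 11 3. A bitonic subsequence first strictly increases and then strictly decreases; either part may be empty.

4

One longest bitonic subsequence is 2, 10, 8, 3 (positions 1,4,5,7): it rises to 10 then falls. Length 4 is optimal.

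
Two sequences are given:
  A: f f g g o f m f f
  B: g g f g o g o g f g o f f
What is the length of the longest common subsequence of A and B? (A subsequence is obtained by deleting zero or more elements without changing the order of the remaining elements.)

7

Backtracking the LCS table gives one alignment: f (A2,B3) → g (A3,B4) → g (A4,B6) → o (A5,B7) → f (A6,B9) → f (A8,B12) → f (A9,B13).
So the longest common subsequence has length 7.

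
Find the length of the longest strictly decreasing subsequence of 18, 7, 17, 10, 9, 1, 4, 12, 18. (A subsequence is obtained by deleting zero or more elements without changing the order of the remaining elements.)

5

Let dp[i] be the longest decreasing subsequence ending at position i. Then dp = [1, 2, 2, 3, 4, 5, 5, 3, 1].
The maximum is 5; one witness is 18, 17, 10, 9, 1 at positions 1,3,4,5,6.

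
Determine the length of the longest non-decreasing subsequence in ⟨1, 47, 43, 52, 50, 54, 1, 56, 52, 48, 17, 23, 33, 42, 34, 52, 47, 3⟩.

7

One longest non-decreasing subsequence is 1, 1, 17, 23, 33, 42, 52 (positions 1,7,11,12,13,14,16), of length 7; no longer one exists.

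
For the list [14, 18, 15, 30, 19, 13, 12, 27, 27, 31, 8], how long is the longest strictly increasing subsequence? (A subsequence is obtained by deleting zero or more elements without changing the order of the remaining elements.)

Scanning left to right, the best length ending at each element is: 14→1, 18→2, 15→2, 30→3, 19→3, 13→1, 12→1, 27→4, 27→4, 31→5, 8→1.
So the longest increasing subsequence has length 5, e.g. 14, 18, 19, 27, 31.

5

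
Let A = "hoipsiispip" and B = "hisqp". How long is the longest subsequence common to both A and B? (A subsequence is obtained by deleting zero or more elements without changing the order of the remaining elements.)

A longest common subsequence is hisp (length 4); the LCS DP confirms no longer common subsequence exists.

4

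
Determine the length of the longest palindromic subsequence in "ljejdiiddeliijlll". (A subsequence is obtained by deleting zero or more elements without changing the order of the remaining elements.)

Using dp[i][j] = 2 + dp[i+1][j−1] if the ends match, else max(dp[i+1][j], dp[i][j−1]):
dp[1][17] = 10. A witness is ljiiddiijl at positions 1,4,6,7,8,9,12,13,14,17.

10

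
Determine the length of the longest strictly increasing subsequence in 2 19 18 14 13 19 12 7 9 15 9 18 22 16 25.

One longest increasing subsequence is 2, 7, 9, 15, 18, 22, 25 (positions 1,8,9,10,12,13,15), of length 7; no longer one exists.

7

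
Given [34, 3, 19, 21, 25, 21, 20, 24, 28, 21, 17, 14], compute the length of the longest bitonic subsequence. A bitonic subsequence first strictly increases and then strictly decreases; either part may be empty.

One longest bitonic subsequence is 3, 19, 21, 25, 24, 21, 17, 14 (positions 2,3,4,5,8,10,11,12): it rises to 25 then falls. Length 8 is optimal.

8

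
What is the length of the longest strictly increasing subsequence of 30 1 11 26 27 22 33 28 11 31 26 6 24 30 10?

6

One longest increasing subsequence is 1, 11, 26, 27, 28, 31 (positions 2,3,4,5,8,10), of length 6; no longer one exists.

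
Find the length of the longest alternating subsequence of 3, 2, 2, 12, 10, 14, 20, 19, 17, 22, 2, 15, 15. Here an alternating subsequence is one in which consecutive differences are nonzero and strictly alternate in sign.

Track the best alternating length ending on an up-step vs a down-step at each position: up/down = 1/1, 1/2, 1/2, 3/1, 3/4, 5/1, 5/1, 5/6, 5/6, 7/1, 1/8, 9/8, 9/8.
The maximum over both is 9; one such subsequence is 3, 2, 12, 10, 20, 19, 22, 2, 15.

9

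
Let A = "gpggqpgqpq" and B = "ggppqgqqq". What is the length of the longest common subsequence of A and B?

Backtracking the LCS table gives one alignment: g (A1,B2) → p (A2,B4) → g (A4,B6) → q (A5,B7) → q (A8,B8) → q (A10,B9).
So the longest common subsequence has length 6.

6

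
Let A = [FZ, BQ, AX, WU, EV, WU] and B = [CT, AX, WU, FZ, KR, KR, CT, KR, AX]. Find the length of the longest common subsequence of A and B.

A longest common subsequence is FZ, AX (length 2); the LCS DP confirms no longer common subsequence exists.

2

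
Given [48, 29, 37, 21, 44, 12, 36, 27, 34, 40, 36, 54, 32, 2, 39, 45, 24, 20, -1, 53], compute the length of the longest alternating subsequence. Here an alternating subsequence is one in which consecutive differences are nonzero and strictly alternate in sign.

Track the best alternating length ending on an up-step vs a down-step at each position: up/down = 1/1, 1/2, 3/2, 1/4, 5/2, 1/6, 7/6, 7/8, 9/8, 9/6, 9/10, 11/1, 9/12, 1/12, 13/12, 13/12, 13/14, 13/14, 1/14, 15/12.
The maximum over both is 15; one such subsequence is 48, 29, 37, 21, 44, 12, 36, 27, 40, 36, 54, 32, 39, 24, 53.

15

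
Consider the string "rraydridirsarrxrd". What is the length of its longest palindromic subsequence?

Using dp[i][j] = 2 + dp[i+1][j−1] if the ends match, else max(dp[i+1][j], dp[i][j−1]):
dp[1][17] = 11. A witness is rraridirarr at positions 1,2,3,6,7,8,9,10,12,14,16.

11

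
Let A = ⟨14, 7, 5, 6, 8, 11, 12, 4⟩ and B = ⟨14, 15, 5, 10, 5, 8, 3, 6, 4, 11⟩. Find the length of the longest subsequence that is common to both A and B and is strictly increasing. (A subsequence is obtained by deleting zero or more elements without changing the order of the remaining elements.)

A longest common strictly increasing subsequence is 5, 8, 11 (length 3); it appears in order in both A and B, and no longer such subsequence exists.

3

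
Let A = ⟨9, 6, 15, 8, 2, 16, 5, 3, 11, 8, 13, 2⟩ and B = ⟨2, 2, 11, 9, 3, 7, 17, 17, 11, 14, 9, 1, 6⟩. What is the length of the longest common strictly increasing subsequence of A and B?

3

A longest common strictly increasing subsequence is 2, 3, 11 (length 3); it appears in order in both A and B, and no longer such subsequence exists.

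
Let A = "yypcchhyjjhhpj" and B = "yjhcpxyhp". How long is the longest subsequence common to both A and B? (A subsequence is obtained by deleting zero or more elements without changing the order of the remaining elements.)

5

A longest common subsequence is ypyhp (length 5); the LCS DP confirms no longer common subsequence exists.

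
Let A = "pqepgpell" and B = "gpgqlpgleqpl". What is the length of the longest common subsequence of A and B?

Backtracking the LCS table gives one alignment: p (A1,B2) → q (A2,B4) → p (A4,B6) → g (A5,B7) → p (A6,B11) → l (A9,B12).
So the longest common subsequence has length 6.

6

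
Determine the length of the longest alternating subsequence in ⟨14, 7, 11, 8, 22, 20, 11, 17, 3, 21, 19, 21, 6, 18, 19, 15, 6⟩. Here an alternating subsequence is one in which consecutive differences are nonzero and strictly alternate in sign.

Track the best alternating length ending on an up-step vs a down-step at each position: up/down = 1/1, 1/2, 3/2, 3/4, 5/1, 5/6, 5/6, 7/6, 1/8, 9/6, 9/10, 11/6, 9/12, 13/12, 13/12, 13/14, 9/14.
The maximum over both is 14; one such subsequence is 14, 7, 11, 8, 22, 11, 17, 3, 21, 19, 21, 6, 18, 15.

14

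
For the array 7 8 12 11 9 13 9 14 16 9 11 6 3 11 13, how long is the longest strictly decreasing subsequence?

Let dp[i] be the longest decreasing subsequence ending at position i. Then dp = [1, 1, 1, 2, 3, 1, 3, 1, 1, 3, 2, 4, 5, 2, 2].
The maximum is 5; one witness is 12, 11, 9, 6, 3 at positions 3,4,5,12,13.

5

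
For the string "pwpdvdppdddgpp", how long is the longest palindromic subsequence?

10

One longest palindromic subsequence is ppddppddpp (positions 1,3,4,6,7,8,10,11,13,14); it reads the same forward and backward, and the interval DP gives dp[1][14] = 10.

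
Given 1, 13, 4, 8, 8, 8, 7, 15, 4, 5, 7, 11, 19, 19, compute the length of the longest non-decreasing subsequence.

8

Let dp[i] be the longest non-decreasing subsequence ending at position i. Then dp = [1, 2, 2, 3, 4, 5, 3, 6, 3, 4, 5, 6, 7, 8].
The maximum is 8; one witness is 1, 4, 8, 8, 8, 15, 19, 19 at positions 1,3,4,5,6,8,13,14.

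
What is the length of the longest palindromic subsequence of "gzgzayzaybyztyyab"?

9

One longest palindromic subsequence is ayzybyzya (positions 5,6,7,9,10,11,12,15,16); it reads the same forward and backward, and the interval DP gives dp[1][17] = 9.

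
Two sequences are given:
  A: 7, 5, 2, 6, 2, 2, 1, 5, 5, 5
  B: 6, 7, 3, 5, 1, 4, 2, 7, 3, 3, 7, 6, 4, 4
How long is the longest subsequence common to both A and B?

4

A longest common subsequence is 7, 5, 2, 6 (length 4); the LCS DP confirms no longer common subsequence exists.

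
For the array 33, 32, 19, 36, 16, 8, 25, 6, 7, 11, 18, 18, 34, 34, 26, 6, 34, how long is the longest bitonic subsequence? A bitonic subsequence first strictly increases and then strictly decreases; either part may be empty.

7

Let inc[i] be the LIS ending at i and dec[i] the longest strictly decreasing subsequence starting at i. inc = [1, 1, 1, 2, 1, 1, 2, 1, 2, 3, 4, 4, 5, 5, 5, 1, 6], dec = [7, 6, 5, 5, 4, 3, 3, 1, 2, 2, 2, 2, 3, 3, 2, 1, 1].
max_i inc[i]+dec[i]−1 = 7, with one witness 33, 32, 19, 16, 8, 7, 6.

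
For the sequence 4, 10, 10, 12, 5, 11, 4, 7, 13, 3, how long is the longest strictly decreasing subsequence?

Scanning left to right, the best length ending at each element is: 4→1, 10→1, 10→1, 12→1, 5→2, 11→2, 4→3, 7→3, 13→1, 3→4.
So the longest decreasing subsequence has length 4, e.g. 10, 5, 4, 3.

4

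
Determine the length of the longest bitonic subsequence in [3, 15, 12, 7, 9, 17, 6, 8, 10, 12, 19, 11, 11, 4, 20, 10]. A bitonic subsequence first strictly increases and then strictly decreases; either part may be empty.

8

One longest bitonic subsequence is 3, 7, 9, 10, 12, 19, 11, 10 (positions 1,4,5,9,10,11,13,16): it rises to 19 then falls. Length 8 is optimal.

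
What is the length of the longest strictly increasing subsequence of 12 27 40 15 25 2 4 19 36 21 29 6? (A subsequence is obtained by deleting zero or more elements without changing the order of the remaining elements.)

One longest increasing subsequence is 12, 15, 19, 21, 29 (positions 1,4,8,10,11), of length 5; no longer one exists.

5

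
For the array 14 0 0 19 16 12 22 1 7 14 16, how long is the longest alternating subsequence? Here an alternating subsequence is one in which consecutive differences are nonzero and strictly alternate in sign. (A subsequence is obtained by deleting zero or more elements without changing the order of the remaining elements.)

A longest alternating subsequence is 14, 0, 19, 16, 22, 1, 7 (positions 1,2,4,5,7,8,9); its 6 consecutive differences strictly alternate in sign, and length 7 is optimal.

7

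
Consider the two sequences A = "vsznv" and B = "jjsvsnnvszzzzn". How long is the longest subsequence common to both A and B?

A longest common subsequence is vszn (length 4); the LCS DP confirms no longer common subsequence exists.

4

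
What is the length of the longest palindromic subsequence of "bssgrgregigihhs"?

Using dp[i][j] = 2 + dp[i+1][j−1] if the ends match, else max(dp[i+1][j], dp[i][j−1]):
dp[1][15] = 7. A witness is sggeggs at positions 2,4,6,8,9,11,15.

7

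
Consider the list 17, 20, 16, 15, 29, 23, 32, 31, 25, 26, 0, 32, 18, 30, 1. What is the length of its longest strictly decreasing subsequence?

Let dp[i] be the longest decreasing subsequence ending at position i. Then dp = [1, 1, 2, 3, 1, 2, 1, 2, 3, 3, 4, 1, 4, 3, 5].
The maximum is 5; one witness is 32, 31, 25, 18, 1 at positions 7,8,9,13,15.

5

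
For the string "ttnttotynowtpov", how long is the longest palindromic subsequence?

7

Using dp[i][j] = 2 + dp[i+1][j−1] if the ends match, else max(dp[i+1][j], dp[i][j−1]):
dp[1][15] = 7. A witness is tntotnt at positions 2,3,5,6,7,9,12.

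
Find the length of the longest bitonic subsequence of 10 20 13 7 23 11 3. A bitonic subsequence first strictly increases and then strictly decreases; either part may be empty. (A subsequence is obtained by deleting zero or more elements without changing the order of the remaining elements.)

Let inc[i] be the LIS ending at i and dec[i] the longest strictly decreasing subsequence starting at i. inc = [1, 2, 2, 1, 3, 2, 1], dec = [3, 4, 3, 2, 3, 2, 1].
max_i inc[i]+dec[i]−1 = 5, with one witness 10, 20, 13, 11, 3.

5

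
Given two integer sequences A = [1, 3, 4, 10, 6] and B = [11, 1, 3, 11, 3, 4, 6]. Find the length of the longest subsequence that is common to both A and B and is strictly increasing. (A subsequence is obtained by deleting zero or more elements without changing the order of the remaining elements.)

4

A longest common strictly increasing subsequence is 1, 3, 4, 6 (length 4); it appears in order in both A and B, and no longer such subsequence exists.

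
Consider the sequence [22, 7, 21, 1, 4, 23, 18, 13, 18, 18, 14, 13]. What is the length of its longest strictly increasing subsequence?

4

Let dp[i] be the longest increasing subsequence ending at position i. Then dp = [1, 1, 2, 1, 2, 3, 3, 3, 4, 4, 4, 3].
The maximum is 4; one witness is 1, 4, 13, 18 at positions 4,5,8,9.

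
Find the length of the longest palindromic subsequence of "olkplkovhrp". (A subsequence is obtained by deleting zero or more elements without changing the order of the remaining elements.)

5

Using dp[i][j] = 2 + dp[i+1][j−1] if the ends match, else max(dp[i+1][j], dp[i][j−1]):
dp[1][11] = 5. A witness is oklko at positions 1,3,5,6,7.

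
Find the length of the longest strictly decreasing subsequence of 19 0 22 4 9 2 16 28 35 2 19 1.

Let dp[i] be the longest decreasing subsequence ending at position i. Then dp = [1, 2, 1, 2, 2, 3, 2, 1, 1, 3, 2, 4].
The maximum is 4; one witness is 19, 4, 2, 1 at positions 1,4,6,12.

4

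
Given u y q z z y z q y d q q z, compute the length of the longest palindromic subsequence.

One longest palindromic subsequence is yqzyzqy (positions 2,3,4,6,7,8,9); it reads the same forward and backward, and the interval DP gives dp[1][13] = 7.

7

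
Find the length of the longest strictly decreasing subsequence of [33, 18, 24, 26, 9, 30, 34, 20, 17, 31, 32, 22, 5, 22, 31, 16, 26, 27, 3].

One longest decreasing subsequence is 33, 24, 20, 17, 5, 3 (positions 1,3,8,9,13,19), of length 6; no longer one exists.

6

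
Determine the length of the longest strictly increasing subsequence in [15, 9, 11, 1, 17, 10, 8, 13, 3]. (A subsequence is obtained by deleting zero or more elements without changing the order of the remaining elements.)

Let dp[i] be the longest increasing subsequence ending at position i. Then dp = [1, 1, 2, 1, 3, 2, 2, 3, 2].
The maximum is 3; one witness is 9, 11, 17 at positions 2,3,5.

3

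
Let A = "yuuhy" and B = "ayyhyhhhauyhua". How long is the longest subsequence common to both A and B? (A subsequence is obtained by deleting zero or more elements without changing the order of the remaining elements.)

3

A longest common subsequence is yuu (length 3); the LCS DP confirms no longer common subsequence exists.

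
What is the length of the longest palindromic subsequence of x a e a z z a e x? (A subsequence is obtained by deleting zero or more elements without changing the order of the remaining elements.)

Using dp[i][j] = 2 + dp[i+1][j−1] if the ends match, else max(dp[i+1][j], dp[i][j−1]):
dp[1][9] = 8. A witness is xeazzaex at positions 1,3,4,5,6,7,8,9.

8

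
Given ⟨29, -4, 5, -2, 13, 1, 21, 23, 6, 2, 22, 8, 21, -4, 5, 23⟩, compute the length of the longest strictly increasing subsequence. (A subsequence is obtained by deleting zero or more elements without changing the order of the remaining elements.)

7

Scanning left to right, the best length ending at each element is: 29→1, -4→1, 5→2, -2→2, 13→3, 1→3, 21→4, 23→5, 6→4, 2→4, 22→5, 8→5, 21→6, -4→1, 5→5, 23→7.
So the longest increasing subsequence has length 7, e.g. -4, -2, 1, 6, 8, 21, 23.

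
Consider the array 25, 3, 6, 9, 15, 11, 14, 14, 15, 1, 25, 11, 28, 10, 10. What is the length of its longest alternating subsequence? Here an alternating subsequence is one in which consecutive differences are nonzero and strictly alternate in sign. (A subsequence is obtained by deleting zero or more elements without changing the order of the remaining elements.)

Track the best alternating length ending on an up-step vs a down-step at each position: up/down = 1/1, 1/2, 3/2, 3/2, 3/2, 3/4, 5/4, 5/4, 5/2, 1/6, 7/1, 7/8, 9/1, 7/10, 7/10.
The maximum over both is 10; one such subsequence is 25, 3, 15, 11, 14, 1, 25, 11, 28, 10.

10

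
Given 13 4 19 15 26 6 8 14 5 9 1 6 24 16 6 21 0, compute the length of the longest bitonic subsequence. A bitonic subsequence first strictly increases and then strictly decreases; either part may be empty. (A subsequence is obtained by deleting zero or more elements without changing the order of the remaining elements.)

One longest bitonic subsequence is 4, 6, 8, 14, 24, 16, 6, 0 (positions 2,6,7,8,13,14,15,17): it rises to 24 then falls. Length 8 is optimal.

8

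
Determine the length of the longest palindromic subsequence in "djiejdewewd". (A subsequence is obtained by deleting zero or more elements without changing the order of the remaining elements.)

5

Using dp[i][j] = 2 + dp[i+1][j−1] if the ends match, else max(dp[i+1][j], dp[i][j−1]):
dp[1][11] = 5. A witness is dwewd at positions 1,8,9,10,11.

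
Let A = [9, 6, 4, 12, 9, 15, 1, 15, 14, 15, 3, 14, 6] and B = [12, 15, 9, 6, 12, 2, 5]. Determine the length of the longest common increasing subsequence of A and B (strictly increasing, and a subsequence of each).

For each value that appears in both, track the longest common increasing run ending there.
The best achievable length is 2; one witness is 12, 15 (A-positions 4,6, B-positions 1,2).

2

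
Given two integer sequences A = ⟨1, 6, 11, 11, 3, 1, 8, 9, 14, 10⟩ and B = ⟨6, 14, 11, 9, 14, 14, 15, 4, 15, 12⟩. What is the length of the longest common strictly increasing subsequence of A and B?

A longest common strictly increasing subsequence is 6, 11, 14 (length 3); it appears in order in both A and B, and no longer such subsequence exists.

3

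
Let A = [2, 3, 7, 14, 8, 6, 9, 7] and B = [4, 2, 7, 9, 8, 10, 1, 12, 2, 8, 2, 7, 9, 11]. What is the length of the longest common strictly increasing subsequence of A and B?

4

A longest common strictly increasing subsequence is 2, 7, 8, 9 (length 4); it appears in order in both A and B, and no longer such subsequence exists.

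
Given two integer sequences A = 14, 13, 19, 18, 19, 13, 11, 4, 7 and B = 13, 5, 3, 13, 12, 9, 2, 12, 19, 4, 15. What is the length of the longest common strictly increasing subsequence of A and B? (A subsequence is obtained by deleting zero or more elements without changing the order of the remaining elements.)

A longest common strictly increasing subsequence is 13, 19 (length 2); it appears in order in both A and B, and no longer such subsequence exists.

2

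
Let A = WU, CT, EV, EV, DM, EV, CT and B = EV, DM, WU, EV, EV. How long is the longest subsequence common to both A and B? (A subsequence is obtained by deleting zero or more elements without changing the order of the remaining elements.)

Backtracking the LCS table gives one alignment: WU (A1,B3) → EV (A4,B4) → EV (A6,B5).
So the longest common subsequence has length 3.

3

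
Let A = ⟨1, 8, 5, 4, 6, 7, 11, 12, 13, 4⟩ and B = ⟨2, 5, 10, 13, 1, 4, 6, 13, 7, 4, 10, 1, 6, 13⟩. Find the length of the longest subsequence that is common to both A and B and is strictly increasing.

A longest common strictly increasing subsequence is 1, 4, 6, 7, 13 (length 5); it appears in order in both A and B, and no longer such subsequence exists.

5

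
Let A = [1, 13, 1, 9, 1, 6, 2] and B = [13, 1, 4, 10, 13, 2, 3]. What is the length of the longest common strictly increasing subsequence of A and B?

A longest common strictly increasing subsequence is 1, 13 (length 2); it appears in order in both A and B, and no longer such subsequence exists.

2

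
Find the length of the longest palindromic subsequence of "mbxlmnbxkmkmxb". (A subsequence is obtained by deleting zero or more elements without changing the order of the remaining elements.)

Using dp[i][j] = 2 + dp[i+1][j−1] if the ends match, else max(dp[i+1][j], dp[i][j−1]):
dp[1][14] = 9. A witness is bxmkmkmxb at positions 2,3,5,9,10,11,12,13,14.

9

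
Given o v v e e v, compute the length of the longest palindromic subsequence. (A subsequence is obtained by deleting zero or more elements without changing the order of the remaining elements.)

4

Using dp[i][j] = 2 + dp[i+1][j−1] if the ends match, else max(dp[i+1][j], dp[i][j−1]):
dp[1][6] = 4. A witness is veev at positions 2,4,5,6.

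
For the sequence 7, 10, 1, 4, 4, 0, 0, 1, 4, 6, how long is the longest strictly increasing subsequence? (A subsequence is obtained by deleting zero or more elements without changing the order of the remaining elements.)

Let dp[i] be the longest increasing subsequence ending at position i. Then dp = [1, 2, 1, 2, 2, 1, 1, 2, 3, 4].
The maximum is 4; one witness is 0, 1, 4, 6 at positions 6,8,9,10.

4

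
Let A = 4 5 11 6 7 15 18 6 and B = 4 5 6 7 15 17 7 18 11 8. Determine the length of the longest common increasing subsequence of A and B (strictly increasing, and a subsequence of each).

A longest common strictly increasing subsequence is 4, 5, 6, 7, 15, 18 (length 6); it appears in order in both A and B, and no longer such subsequence exists.

6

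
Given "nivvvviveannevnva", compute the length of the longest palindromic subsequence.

One longest palindromic subsequence is vvennevv (positions 6,8,9,11,12,13,14,16); it reads the same forward and backward, and the interval DP gives dp[1][17] = 8.

8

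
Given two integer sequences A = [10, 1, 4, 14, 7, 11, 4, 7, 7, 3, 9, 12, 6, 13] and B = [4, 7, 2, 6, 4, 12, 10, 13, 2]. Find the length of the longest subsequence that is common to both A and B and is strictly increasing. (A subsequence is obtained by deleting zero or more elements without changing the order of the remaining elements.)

A longest common strictly increasing subsequence is 4, 7, 12, 13 (length 4); it appears in order in both A and B, and no longer such subsequence exists.

4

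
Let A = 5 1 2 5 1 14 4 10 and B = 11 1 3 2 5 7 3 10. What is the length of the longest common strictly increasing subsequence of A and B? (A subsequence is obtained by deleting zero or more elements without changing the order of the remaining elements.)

4

A longest common strictly increasing subsequence is 1, 2, 5, 10 (length 4); it appears in order in both A and B, and no longer such subsequence exists.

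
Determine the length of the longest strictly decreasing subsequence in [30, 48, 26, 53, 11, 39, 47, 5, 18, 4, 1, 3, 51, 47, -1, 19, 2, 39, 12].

One longest decreasing subsequence is 30, 26, 11, 5, 4, 1, -1 (positions 1,3,5,8,10,11,15), of length 7; no longer one exists.

7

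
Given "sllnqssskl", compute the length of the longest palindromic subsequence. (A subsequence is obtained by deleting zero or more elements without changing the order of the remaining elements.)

One longest palindromic subsequence is lsssl (positions 2,6,7,8,10); it reads the same forward and backward, and the interval DP gives dp[1][10] = 5.

5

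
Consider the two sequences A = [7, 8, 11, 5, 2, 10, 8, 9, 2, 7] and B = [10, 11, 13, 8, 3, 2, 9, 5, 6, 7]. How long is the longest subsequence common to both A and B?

4

Backtracking the LCS table gives one alignment: 8 (A2,B4) → 2 (A5,B6) → 9 (A8,B7) → 7 (A10,B10).
So the longest common subsequence has length 4.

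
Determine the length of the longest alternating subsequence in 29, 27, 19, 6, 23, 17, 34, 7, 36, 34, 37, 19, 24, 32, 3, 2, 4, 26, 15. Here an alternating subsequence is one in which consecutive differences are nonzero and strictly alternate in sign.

14

A longest alternating subsequence is 29, 19, 23, 17, 34, 7, 36, 34, 37, 19, 24, 3, 26, 15 (positions 1,3,5,6,7,8,9,10,11,12,13,15,18,19); its 13 consecutive differences strictly alternate in sign, and length 14 is optimal.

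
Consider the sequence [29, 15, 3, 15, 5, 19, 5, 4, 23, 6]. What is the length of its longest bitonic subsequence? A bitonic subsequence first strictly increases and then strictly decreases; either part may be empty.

5

Let inc[i] be the LIS ending at i and dec[i] the longest strictly decreasing subsequence starting at i. inc = [1, 1, 1, 2, 2, 3, 2, 2, 4, 3], dec = [4, 3, 1, 3, 2, 3, 2, 1, 2, 1].
max_i inc[i]+dec[i]−1 = 5, with one witness 3, 15, 19, 5, 4.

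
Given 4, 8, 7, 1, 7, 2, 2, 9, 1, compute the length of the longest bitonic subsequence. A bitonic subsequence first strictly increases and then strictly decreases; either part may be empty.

One longest bitonic subsequence is 4, 8, 7, 2, 1 (positions 1,2,5,7,9): it rises to 8 then falls. Length 5 is optimal.

5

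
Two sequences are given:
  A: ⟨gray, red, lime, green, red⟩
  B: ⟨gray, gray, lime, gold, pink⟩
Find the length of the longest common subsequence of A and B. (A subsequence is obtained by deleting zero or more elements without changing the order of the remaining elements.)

A longest common subsequence is gray, lime (length 2); the LCS DP confirms no longer common subsequence exists.

2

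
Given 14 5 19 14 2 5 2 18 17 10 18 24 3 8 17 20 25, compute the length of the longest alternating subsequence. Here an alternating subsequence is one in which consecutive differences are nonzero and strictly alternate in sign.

11

A longest alternating subsequence is 14, 5, 19, 2, 5, 2, 18, 17, 18, 3, 8 (positions 1,2,3,5,6,7,8,9,11,13,14); its 10 consecutive differences strictly alternate in sign, and length 11 is optimal.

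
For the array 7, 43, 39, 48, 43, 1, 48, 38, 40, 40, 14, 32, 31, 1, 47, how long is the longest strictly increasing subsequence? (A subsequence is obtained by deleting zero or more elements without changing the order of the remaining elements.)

4

Let dp[i] be the longest increasing subsequence ending at position i. Then dp = [1, 2, 2, 3, 3, 1, 4, 2, 3, 3, 2, 3, 3, 1, 4].
The maximum is 4; one witness is 7, 39, 43, 48 at positions 1,3,5,7.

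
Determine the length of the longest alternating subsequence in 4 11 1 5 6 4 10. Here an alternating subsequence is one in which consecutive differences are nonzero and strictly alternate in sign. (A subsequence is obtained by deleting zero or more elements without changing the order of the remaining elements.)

6

Track the best alternating length ending on an up-step vs a down-step at each position: up/down = 1/1, 2/1, 1/3, 4/3, 4/3, 4/5, 6/3.
The maximum over both is 6; one such subsequence is 4, 11, 1, 5, 4, 10.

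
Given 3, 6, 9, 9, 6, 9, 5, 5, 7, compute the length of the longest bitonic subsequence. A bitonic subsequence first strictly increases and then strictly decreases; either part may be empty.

Let inc[i] be the LIS ending at i and dec[i] the longest strictly decreasing subsequence starting at i. inc = [1, 2, 3, 3, 2, 3, 2, 2, 3], dec = [1, 2, 3, 3, 2, 2, 1, 1, 1].
max_i inc[i]+dec[i]−1 = 5, with one witness 3, 6, 9, 6, 5.

5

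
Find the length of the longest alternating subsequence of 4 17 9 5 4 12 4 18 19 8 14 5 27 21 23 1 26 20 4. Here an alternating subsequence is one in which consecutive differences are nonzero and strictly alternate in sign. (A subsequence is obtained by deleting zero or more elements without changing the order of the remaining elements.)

A longest alternating subsequence is 4, 17, 9, 12, 4, 18, 8, 14, 5, 27, 21, 23, 1, 26, 20 (positions 1,2,3,6,7,8,10,11,12,13,14,15,16,17,18); its 14 consecutive differences strictly alternate in sign, and length 15 is optimal.

15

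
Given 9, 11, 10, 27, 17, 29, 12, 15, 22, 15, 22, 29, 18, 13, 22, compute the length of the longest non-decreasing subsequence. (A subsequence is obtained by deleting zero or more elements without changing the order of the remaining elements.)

7

Let dp[i] be the longest non-decreasing subsequence ending at position i. Then dp = [1, 2, 2, 3, 3, 4, 3, 4, 5, 5, 6, 7, 6, 4, 7].
The maximum is 7; one witness is 9, 11, 12, 15, 22, 22, 29 at positions 1,2,7,8,9,11,12.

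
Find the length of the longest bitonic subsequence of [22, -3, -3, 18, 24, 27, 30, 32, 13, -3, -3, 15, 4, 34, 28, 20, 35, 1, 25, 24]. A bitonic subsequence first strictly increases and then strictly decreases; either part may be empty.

One longest bitonic subsequence is -3, 18, 24, 27, 30, 32, 34, 28, 25, 24 (positions 2,4,5,6,7,8,14,15,19,20): it rises to 34 then falls. Length 10 is optimal.

10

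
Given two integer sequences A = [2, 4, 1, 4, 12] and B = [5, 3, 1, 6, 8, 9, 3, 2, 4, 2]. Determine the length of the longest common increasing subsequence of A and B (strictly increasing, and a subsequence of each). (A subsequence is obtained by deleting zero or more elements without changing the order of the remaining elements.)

2

For each value that appears in both, track the longest common increasing run ending there.
The best achievable length is 2; one witness is 2, 4 (A-positions 1,2, B-positions 8,9).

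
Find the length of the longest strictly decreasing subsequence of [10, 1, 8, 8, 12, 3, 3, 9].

Let dp[i] be the longest decreasing subsequence ending at position i. Then dp = [1, 2, 2, 2, 1, 3, 3, 2].
The maximum is 3; one witness is 10, 8, 3 at positions 1,3,6.

3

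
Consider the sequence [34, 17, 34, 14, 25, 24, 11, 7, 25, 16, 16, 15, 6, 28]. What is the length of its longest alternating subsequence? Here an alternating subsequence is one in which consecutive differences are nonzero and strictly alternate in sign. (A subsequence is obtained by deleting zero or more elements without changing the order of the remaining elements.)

9

Track the best alternating length ending on an up-step vs a down-step at each position: up/down = 1/1, 1/2, 3/1, 1/4, 5/4, 5/6, 1/6, 1/6, 7/4, 7/8, 7/8, 7/8, 1/8, 9/4.
The maximum over both is 9; one such subsequence is 34, 17, 34, 14, 25, 24, 25, 16, 28.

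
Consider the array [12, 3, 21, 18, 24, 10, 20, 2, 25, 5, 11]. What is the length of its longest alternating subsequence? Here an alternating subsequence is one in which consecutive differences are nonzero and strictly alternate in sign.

11

A longest alternating subsequence is 12, 3, 21, 18, 24, 10, 20, 2, 25, 5, 11 (positions 1,2,3,4,5,6,7,8,9,10,11); its 10 consecutive differences strictly alternate in sign, and length 11 is optimal.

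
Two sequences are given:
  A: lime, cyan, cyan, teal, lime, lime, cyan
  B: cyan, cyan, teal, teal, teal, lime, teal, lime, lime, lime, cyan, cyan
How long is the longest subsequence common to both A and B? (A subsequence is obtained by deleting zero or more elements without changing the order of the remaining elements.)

6

Backtracking the LCS table gives one alignment: cyan (A2,B1) → cyan (A3,B2) → teal (A4,B7) → lime (A5,B9) → lime (A6,B10) → cyan (A7,B12).
So the longest common subsequence has length 6.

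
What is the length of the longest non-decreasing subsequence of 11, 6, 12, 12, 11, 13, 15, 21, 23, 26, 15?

One longest non-decreasing subsequence is 11, 12, 12, 13, 15, 21, 23, 26 (positions 1,3,4,6,7,8,9,10), of length 8; no longer one exists.

8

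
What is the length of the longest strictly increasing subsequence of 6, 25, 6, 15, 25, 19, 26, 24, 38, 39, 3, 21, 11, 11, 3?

One longest increasing subsequence is 6, 15, 25, 26, 38, 39 (positions 1,4,5,7,9,10), of length 6; no longer one exists.

6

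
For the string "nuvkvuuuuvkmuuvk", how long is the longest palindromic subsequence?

One longest palindromic subsequence is kvuuuuuuvk (positions 4,5,6,7,8,9,13,14,15,16); it reads the same forward and backward, and the interval DP gives dp[1][16] = 10.

10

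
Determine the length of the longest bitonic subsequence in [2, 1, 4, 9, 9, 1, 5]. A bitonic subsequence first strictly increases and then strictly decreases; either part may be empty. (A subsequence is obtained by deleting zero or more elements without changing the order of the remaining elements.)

One longest bitonic subsequence is 2, 4, 9, 5 (positions 1,3,4,7): it rises to 9 then falls. Length 4 is optimal.

4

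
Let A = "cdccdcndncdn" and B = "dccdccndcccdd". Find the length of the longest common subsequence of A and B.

A longest common subsequence is dccdcndcd (length 9); the LCS DP confirms no longer common subsequence exists.

9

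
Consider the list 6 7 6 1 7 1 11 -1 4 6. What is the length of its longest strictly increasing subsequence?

Let dp[i] be the longest increasing subsequence ending at position i. Then dp = [1, 2, 1, 1, 2, 1, 3, 1, 2, 3].
The maximum is 3; one witness is 6, 7, 11 at positions 1,2,7.

3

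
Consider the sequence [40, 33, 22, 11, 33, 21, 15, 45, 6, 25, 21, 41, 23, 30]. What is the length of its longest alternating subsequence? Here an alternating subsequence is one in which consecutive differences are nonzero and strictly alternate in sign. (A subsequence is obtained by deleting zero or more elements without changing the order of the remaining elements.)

11

A longest alternating subsequence is 40, 22, 33, 21, 45, 6, 25, 21, 41, 23, 30 (positions 1,3,5,6,8,9,10,11,12,13,14); its 10 consecutive differences strictly alternate in sign, and length 11 is optimal.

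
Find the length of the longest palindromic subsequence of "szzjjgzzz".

One longest palindromic subsequence is zzjjzz (positions 2,3,4,5,8,9); it reads the same forward and backward, and the interval DP gives dp[1][9] = 6.

6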